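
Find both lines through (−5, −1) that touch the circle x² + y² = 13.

3x − 2y = −13 and 2x + 3y = −13

Let a tangent through (−5, −1) have slope m. Its distance from (0, 0) must equal √13:
[m·(5) − (1)]² = 13(m² + 1)
6m² − 5m − 6 = 0, so m = 3/2 or m = −2/3.
With m = 3/2: 3x − 2y = −13. With m = −2/3: 2x + 3y = −13.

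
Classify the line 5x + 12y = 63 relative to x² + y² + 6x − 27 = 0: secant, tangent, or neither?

Substituting the line into the circle gives 169x² + 234x + 81 = 0.
Discriminant = (234)² − 4·169·(81) = 0.
A repeated root: the line is tangent.

tangent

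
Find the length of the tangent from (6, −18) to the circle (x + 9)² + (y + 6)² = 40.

Centre (−9, −6), r² = 40. |PO|² = (15)² + (−12)² = 369.
The tangent meets the radius at right angles, so tangent² = |PO|² − r² = 369 − 40 = 329.

√329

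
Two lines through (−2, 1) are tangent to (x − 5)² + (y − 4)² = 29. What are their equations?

5x − 2y = −12 and 2x + 5y = 1

A line y − (1) = m(x − (−2)) is tangent when its distance from (5, 4) is √29:
(7m − (3))² = 29(m² + 1)
10m² − 21m − 10 = 0, so m = 5/2 or m = −2/5.
With m = 5/2: 5x − 2y = −12. With m = −2/5: 2x + 5y = 1.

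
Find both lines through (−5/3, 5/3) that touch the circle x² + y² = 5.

A line y − (5/3) = m(x − (−5/3)) is tangent when its distance from (0, 0) is √5:
[m·(5/3) − (−5/3)]² = 5(m² + 1)
2m² − 5m + 2 = 0, so m = 1/2 or m = 2.
With m = 1/2: x − 2y = −5. With m = 2: 2x − y = −5.

x − 2y = −5 and 2x − y = −5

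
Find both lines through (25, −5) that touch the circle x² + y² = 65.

Let a tangent through (25, −5) have slope m. Its distance from (0, 0) must equal √65:
[m·(−25) − (5)]² = 65(m² + 1)
56m² + 25m − 4 = 0, so m = −4/7 or m = 1/8.
With m = −4/7: 4x + 7y = 65. With m = 1/8: x − 8y = 65.

4x + 7y = 65 and x − 8y = 65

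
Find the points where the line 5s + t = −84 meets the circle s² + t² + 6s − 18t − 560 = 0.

Substitute t = −5s − 84:
26s² + 936s + 8008 = 0  ⟹  s² + 36s + 308 = 0
s = −14 or s = −22, giving (−14, −14) and (−22, 26).

(−22, 26) and (−14, −14)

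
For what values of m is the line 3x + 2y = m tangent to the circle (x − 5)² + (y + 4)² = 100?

m = 7 ± 10√13

Tangency holds when the distance from the centre (5, −4) to the line equals the radius 10:
|3·5 + 2·(−4) − m| / √13 = 10
|m − (7)| = 10√13.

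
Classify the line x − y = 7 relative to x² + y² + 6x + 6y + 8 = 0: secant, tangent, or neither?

neither

Centre (−3, −3), r² = 10. Distance² from centre to line = (−7)²/2 = 49/2.
Since d² > r², the line lies outside the circle.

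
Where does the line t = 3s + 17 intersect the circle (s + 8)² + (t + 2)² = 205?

(−11, −16) and (−2, 11)

Substitute t = 3s + 17:
10s² + 130s + 220 = 0  ⟹  s² + 13s + 22 = 0
s = −2 or s = −11, giving (−2, 11) and (−11, −16).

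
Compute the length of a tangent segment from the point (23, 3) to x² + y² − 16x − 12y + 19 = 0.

3√17

The centre is (8, 6) and r = 9. The square of the distance from P to the centre is 225 + 9 = 234.
The tangent meets the radius at right angles, so tangent² = |PO|² − r² = 234 − 81 = 153.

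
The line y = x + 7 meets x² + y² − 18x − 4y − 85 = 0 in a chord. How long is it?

12√2

The distance from (9, 2) to the line is 14/√2, and r² = 170.
Half the chord is √(r² − d²) = √(72), so the full chord is 12√2.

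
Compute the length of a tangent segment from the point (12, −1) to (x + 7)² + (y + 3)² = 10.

With centre O = (−7, −3), |OP|² = 365 and r² = 10.
Power of the point: PT² = |PO|² − r² = 355, so PT = √355.

√355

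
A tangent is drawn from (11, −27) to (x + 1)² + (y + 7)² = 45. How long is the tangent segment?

With centre O = (−1, −7), |OP|² = 544 and r² = 45.
The tangent meets the radius at right angles, so tangent² = |PO|² − r² = 544 − 45 = 499.

√499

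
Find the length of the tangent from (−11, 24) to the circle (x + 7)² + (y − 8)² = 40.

Centre (−7, 8), r² = 40. |PO|² = (−4)² + (16)² = 272.
Power of the point: PT² = |PO|² − r² = 232, so PT = 2√58.

2√58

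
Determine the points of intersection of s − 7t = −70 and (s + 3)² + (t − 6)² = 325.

Express t = (70 + s)/7 and substitute into the circle:
50s² + 350s − 14700 = 0  ⟹  s² + 7s − 294 = 0
s = 14 or s = −21, giving (14, 12) and (−21, 7).

(−21, 7) and (14, 12)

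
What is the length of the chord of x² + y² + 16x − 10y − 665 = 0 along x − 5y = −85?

10√26

Substitute y = (85 + x)/5:
26x² + 520x − 13650 = 0  ⟹  x² + 20x − 525 = 0
x = 15 or x = −35, giving (15, 20) and (−35, 10).
Chord length = distance between (15, 20) and (−35, 10) = √2600 = 10√26.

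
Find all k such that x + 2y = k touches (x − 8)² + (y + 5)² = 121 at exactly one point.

k = −2 ± 11√5

For a tangent, require d(centre, line) = r = 11.
|1·8 + 2·(−5) − k| / √5 = 11
|k − (−2)| = 11√5.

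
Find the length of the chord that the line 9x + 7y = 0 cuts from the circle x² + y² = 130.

2√130

Centre (0, 0), r² = 130. Perpendicular distance d from centre to line = |0| / √130 = 0/√130.
Half the chord is √(r² − d²) = √(130), so the full chord is 2√130.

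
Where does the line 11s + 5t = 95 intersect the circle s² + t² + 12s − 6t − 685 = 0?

(−5, 30) and (15, −14)

Express t = (95 − 11s)/5 and substitute into the circle:
146s² − 1460s − 10950 = 0  ⟹  s² − 10s − 75 = 0
s = 15 or s = −5, giving (15, −14) and (−5, 30).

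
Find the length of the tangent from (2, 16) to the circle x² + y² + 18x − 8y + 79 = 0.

√247

The centre is (−9, 4) and r = 3√2. The square of the distance from P to the centre is 121 + 144 = 265.
By the tangent–radius right angle, tangent length = √(|PO|² − r²) = √247.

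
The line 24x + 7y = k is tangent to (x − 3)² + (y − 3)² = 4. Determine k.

Tangency holds when the distance from the centre (3, 3) to the line equals the radius 2:
|24·3 + 7·3 − k| / √625 = 2
|k − (93)| = 2·25, so k = 143 or k = 43.

k = 43 or k = 143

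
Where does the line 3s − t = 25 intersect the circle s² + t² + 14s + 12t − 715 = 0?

(−3, −34) and (13, 14)

From the line, t = 3s − 25. Substituting:
10s² − 100s − 390 = 0  ⟹  s² − 10s − 39 = 0
s = 13 or s = −3, giving (13, 14) and (−3, −34).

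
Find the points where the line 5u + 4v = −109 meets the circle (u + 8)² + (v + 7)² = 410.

(−25, 4) and (−1, −26)

Express v = (−109 − 5u)/4 and substitute into the circle:
41u² + 1066u + 1025 = 0  ⟹  u² + 26u + 25 = 0
u = −1 or u = −25, giving (−1, −26) and (−25, 4).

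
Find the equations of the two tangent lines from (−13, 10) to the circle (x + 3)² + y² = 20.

A line y − (10) = m(x − (−13)) is tangent when its distance from (−3, 0) is 2√5:
[m·(10) − (−10)]² = 20(m² + 1)
2m² + 5m + 2 = 0, so m = −2 or m = −1/2.
Through (−13, 10) these give 2x + y = −16 and x + 2y = 7.

2x + y = −16 and x + 2y = 7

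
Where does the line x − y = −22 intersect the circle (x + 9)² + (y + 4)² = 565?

(−32, −10) and (−3, 19)

From the line, y = x + 22. Substituting:
2x² + 70x + 192 = 0  ⟹  x² + 35x + 96 = 0
x = −3 or x = −32, giving (−3, 19) and (−32, −10).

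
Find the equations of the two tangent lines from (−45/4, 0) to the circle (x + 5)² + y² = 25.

Let a tangent through (−45/4, 0) have slope m. Its distance from (−5, 0) must equal 5:
[m·(25/4) − (0)]² = 25(m² + 1)
9m² − 16 = 0, so m = 4/3 or m = −4/3.
With m = 4/3: 4x − 3y = −45. With m = −4/3: 4x + 3y = −45.

4x − 3y = −45 and 4x + 3y = −45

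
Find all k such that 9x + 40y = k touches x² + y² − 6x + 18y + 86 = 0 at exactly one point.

The line touches the circle iff its distance from (3, −9) is 2:
|9·3 + 40·(−9) − k| / √1681 = 2
|k − (−333)| = 2·41, so k = −251 or k = −415.

k = −415 or k = −251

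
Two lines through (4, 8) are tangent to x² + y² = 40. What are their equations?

x − 3y = −20 and 3x + y = 20

Let a tangent through (4, 8) have slope m. Its distance from (0, 0) must equal 2√10:
(−4m − (−8))² = 40(m² + 1)
3m² + 8m − 3 = 0, so m = 1/3 or m = −3.
With m = 1/3: x − 3y = −20. With m = −3: 3x + y = 20.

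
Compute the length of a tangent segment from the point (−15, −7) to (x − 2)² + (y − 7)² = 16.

The centre is (2, 7) and r = 4. The square of the distance from P to the centre is 289 + 196 = 485.
Power of the point: PT² = |PO|² − r² = 469, so PT = √469.

√469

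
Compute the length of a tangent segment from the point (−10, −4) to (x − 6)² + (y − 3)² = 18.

With centre O = (6, 3), |OP|² = 305 and r² = 18.
The tangent meets the radius at right angles, so tangent² = |PO|² − r² = 305 − 18 = 287.

√287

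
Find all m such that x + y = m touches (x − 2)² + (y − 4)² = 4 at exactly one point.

For a tangent, require d(centre, line) = r = 2.
|1·2 + 1·4 − m| / √2 = 2
|m − (6)| = 2√2.

m = 6 ± 2√2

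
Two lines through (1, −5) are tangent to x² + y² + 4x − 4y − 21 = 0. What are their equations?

2x + 5y = −23 and 5x − 2y = 15

Let a tangent through (1, −5) have slope m. Its distance from (−2, 2) must equal √29:
[m·(−3) − (7)]² = 29(m² + 1)
10m² − 21m − 10 = 0, so m = −2/5 or m = 5/2.
With m = −2/5: 2x + 5y = −23. With m = 5/2: 5x − 2y = 15.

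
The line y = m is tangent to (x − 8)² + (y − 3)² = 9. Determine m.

The line touches the circle iff its distance from (8, 3) is 3:
|0·8 + 1·3 − m| / √1 = 3
|m − (3)| = 3, so m = 6 or m = 0.

m = 0 or m = 6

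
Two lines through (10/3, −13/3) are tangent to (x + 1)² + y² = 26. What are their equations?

x − 5y = 25 and 5x − y = 21

Let a tangent through (10/3, −13/3) have slope m. Its distance from (−1, 0) must equal √26:
(−13/3m − (13/3))² = 26(m² + 1)
5m² − 26m + 5 = 0, so m = 1/5 or m = 5.
Through (10/3, −13/3) these give x − 5y = 25 and 5x − y = 21.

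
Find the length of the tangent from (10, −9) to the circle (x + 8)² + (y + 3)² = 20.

The centre is (−8, −3) and r = 2√5. The square of the distance from P to the centre is 324 + 36 = 360.
The tangent meets the radius at right angles, so tangent² = |PO|² − r² = 360 − 20 = 340.

2√85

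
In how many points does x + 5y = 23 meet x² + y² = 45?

Substituting the line into the circle gives 26x² − 46x − 596 = 0.
Discriminant = (−46)² − 4·26·(−596) = 64100 > 0.
Two real roots: the line is a secant.

2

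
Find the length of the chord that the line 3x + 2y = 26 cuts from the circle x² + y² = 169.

6√13

The distance from (0, 0) to the line is 26/√13, and r² = 169.
Half the chord is √(r² − d²) = √(117), so the full chord is 6√13.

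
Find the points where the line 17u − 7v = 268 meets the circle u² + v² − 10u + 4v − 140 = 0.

Express v = (−268 + 17u)/7 and substitute into the circle:
338u² − 9126u + 57460 = 0  ⟹  u² − 27u + 170 = 0
u = 17 or u = 10, giving (17, 3) and (10, −14).

(10, −14) and (17, 3)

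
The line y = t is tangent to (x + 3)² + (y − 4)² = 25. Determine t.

For a tangent, require d(centre, line) = r = 5.
|0·(−3) + 1·4 − t| / √1 = 5
|t − (4)| = 5, so t = 9 or t = −1.

t = −1 or t = 9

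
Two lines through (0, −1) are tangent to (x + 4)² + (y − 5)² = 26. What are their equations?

Write the tangent as mx − y + (−1 − m·(0)) = 0 and set its distance from the centre to √26:
(−4m − (6))² = 26(m² + 1)
5m² − 24m − 5 = 0, so m = 5 or m = −1/5.
Through (0, −1) these give 5x − y = 1 and x + 5y = −5.

5x − y = 1 and x + 5y = −5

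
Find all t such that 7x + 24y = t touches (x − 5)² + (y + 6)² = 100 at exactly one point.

t = −359 or t = 141

Tangency holds when the distance from the centre (5, −6) to the line equals the radius 10:
|7·5 + 24·(−6) − t| / √625 = 10
|t − (−109)| = 10·25, so t = 141 or t = −359.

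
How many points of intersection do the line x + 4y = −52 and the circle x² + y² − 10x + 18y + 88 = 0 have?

0

d² = (1·5 + 4·(−9) − (−52))²/17 = 441/17; r² = 18.
Since d² > r², the line lies outside the circle.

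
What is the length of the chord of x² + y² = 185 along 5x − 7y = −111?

Substitute y = (111 + 5x)/7:
74x² + 1110x + 3256 = 0  ⟹  x² + 15x + 44 = 0
x = −4 or x = −11, giving (−4, 13) and (−11, 8).
|(−4, 13) − (−11, 8)| = √((7)² + (5)²) = √74.

√74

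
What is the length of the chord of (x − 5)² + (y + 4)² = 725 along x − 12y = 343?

2√145

The distance from (5, −4) to the line is 290/√145, and r² = 725.
Half the chord is √(r² − d²) = √(145), so the full chord is 2√145.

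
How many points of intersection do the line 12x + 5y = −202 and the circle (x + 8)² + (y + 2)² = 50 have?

Substituting the line into the circle gives 169x² + 5008x + 37214 = 0.
Discriminant = (5008)² − 4·169·(37214) = −76600 < 0.
No real roots: the line does not meet the circle.

0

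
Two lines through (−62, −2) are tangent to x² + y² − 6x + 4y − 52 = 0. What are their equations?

x + 8y = −78 and x − 8y = −46

Write the tangent as mx − y + (−2 − m·(−62)) = 0 and set its distance from the centre to √65:
[m·(65) − (0)]² = 65(m² + 1)
64m² − 1 = 0, so m = −1/8 or m = 1/8.
Through (−62, −2) these give x + 8y = −78 and x − 8y = −46.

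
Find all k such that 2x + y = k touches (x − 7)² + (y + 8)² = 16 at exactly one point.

k = 6 ± 4√5

For a tangent, require d(centre, line) = r = 4.
|2·7 + 1·(−8) − k| / √5 = 4
|k − (6)| = 4√5.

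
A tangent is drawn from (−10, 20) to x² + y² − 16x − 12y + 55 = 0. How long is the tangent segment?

With centre O = (8, 6), |OP|² = 520 and r² = 45.
Power of the point: PT² = |PO|² − r² = 475, so PT = 5√19.

5√19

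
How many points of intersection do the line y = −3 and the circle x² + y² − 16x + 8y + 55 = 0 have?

d² = (0·8 + 1·(−4) − (−3))² = 1; r² = 25.
Since d² < r², the line cuts the circle twice.

2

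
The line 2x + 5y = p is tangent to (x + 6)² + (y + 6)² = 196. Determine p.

Tangency holds when the distance from the centre (−6, −6) to the line equals the radius 14:
|2·(−6) + 5·(−6) − p| / √29 = 14
|p − (−42)| = 14√29.

p = −42 ± 14√29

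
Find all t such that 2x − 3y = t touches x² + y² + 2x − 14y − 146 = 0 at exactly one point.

t = −23 ± 14√13

The line touches the circle iff its distance from (−1, 7) is 14:
|2·(−1) − 3·7 − t| / √13 = 14
|t − (−23)| = 14√13.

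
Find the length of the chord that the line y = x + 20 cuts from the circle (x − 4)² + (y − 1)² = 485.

Centre (4, 1), r² = 485. Perpendicular distance d from centre to line = |23| / √2 = 23/√2.
Half the chord is √(r² − d²) = √(441/2), so the full chord is 21√2.

21√2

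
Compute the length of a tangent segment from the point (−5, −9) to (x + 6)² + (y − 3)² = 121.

2√6

The centre is (−6, 3) and r = 11. The square of the distance from P to the centre is 1 + 144 = 145.
The tangent meets the radius at right angles, so tangent² = |PO|² − r² = 145 − 121 = 24.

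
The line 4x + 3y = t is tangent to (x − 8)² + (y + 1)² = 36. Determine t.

For a tangent, require d(centre, line) = r = 6.
|4·8 + 3·(−1) − t| / √25 = 6
|t − (29)| = 6·5, so t = 59 or t = −1.

t = −1 or t = 59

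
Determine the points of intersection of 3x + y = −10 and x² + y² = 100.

(−6, 8) and (0, −10)

Substitute y = −3x − 10:
10x² + 60x = 0  ⟹  x² + 6x = 0
x = 0 or x = −6, giving (0, −10) and (−6, 8).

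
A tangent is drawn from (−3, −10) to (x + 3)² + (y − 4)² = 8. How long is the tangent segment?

The centre is (−3, 4) and r = 2√2. The square of the distance from P to the centre is 0 + 196 = 196.
Power of the point: PT² = |PO|² − r² = 188, so PT = 2√47.

2√47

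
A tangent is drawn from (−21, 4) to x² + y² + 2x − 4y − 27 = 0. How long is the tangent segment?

2√93

With centre O = (−1, 2), |OP|² = 404 and r² = 32.
Power of the point: PT² = |PO|² − r² = 372, so PT = 2√93.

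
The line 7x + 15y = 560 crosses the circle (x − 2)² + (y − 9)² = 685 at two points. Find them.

(5, 35) and (20, 28)

Substitute y = (560 − 7x)/15:
274x² − 6850x + 27400 = 0  ⟹  x² − 25x + 100 = 0
x = 20 or x = 5, giving (20, 28) and (5, 35).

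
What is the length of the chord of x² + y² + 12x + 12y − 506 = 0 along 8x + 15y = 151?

Centre (−6, −6), r² = 578. Perpendicular distance d from centre to line = |−289| / √289 = 289/√289.
Chord = 2√(r² − d²) = 2·√(289) = 34.

34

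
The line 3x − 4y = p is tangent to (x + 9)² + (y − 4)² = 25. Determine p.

p = −68 or p = −18

For a tangent, require d(centre, line) = r = 5.
|3·(−9) − 4·4 − p| / √25 = 5
|p − (−43)| = 5·5, so p = −18 or p = −68.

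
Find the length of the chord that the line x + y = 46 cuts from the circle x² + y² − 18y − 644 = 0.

9√2

From the line, y = −x + 46. Substituting:
2x² − 74x + 644 = 0  ⟹  x² − 37x + 322 = 0
x = 23 or x = 14, giving (23, 23) and (14, 32).
|(23, 23) − (14, 32)| = √((9)² + (−9)²) = 9√2.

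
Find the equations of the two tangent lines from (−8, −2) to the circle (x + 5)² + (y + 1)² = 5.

Write the tangent as mx − y + (−2 − m·(−8)) = 0 and set its distance from the centre to √5:
(3m − (1))² = 5(m² + 1)
2m² − 3m − 2 = 0, so m = 2 or m = −1/2.
With m = 2: 2x − y = −14. With m = −1/2: x + 2y = −12.

2x − y = −14 and x + 2y = −12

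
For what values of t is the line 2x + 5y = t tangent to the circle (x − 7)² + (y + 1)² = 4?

t = 9 ± 2√29

The line touches the circle iff its distance from (7, −1) is 2:
|2·7 + 5·(−1) − t| / √29 = 2
|t − (9)| = 2√29.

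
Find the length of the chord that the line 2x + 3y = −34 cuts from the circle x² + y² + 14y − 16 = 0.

Centre (0, −7), r² = 65. Perpendicular distance d from centre to line = |13| / √13 = 13/√13.
Half the chord is √(r² − d²) = √(52), so the full chord is 4√13.

4√13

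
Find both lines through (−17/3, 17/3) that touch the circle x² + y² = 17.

A line y − (17/3) = m(x − (−17/3)) is tangent when its distance from (0, 0) is √17:
(17/3m − (−17/3))² = 17(m² + 1)
4m² + 17m + 4 = 0, so m = −4 or m = −1/4.
With m = −4: 4x + y = −17. With m = −1/4: x + 4y = 17.

4x + y = −17 and x + 4y = 17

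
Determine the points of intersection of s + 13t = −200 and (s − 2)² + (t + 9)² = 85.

(−5, −15) and (8, −16)

Express t = (−200 − s)/13 and substitute into the circle:
170s² − 510s − 6800 = 0  ⟹  s² − 3s − 40 = 0
s = 8 or s = −5, giving (8, −16) and (−5, −15).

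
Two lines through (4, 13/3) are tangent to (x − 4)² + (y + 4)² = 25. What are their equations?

A line y − (13/3) = m(x − (4)) is tangent when its distance from (4, −4) is 5:
(0m − (−25/3))² = 25(m² + 1)
9m² − 16 = 0, so m = −4/3 or m = 4/3.
Through (4, 13/3) these give 4x + 3y = 29 and 4x − 3y = 3.

4x + 3y = 29 and 4x − 3y = 3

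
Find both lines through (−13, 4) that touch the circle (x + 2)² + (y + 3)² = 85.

Let a tangent through (−13, 4) have slope m. Its distance from (−2, −3) must equal √85:
(11m − (−7))² = 85(m² + 1)
18m² + 77m − 18 = 0, so m = 2/9 or m = −9/2.
Through (−13, 4) these give 2x − 9y = −62 and 9x + 2y = −109.

2x − 9y = −62 and 9x + 2y = −109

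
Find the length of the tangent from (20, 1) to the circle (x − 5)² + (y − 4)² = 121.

The centre is (5, 4) and r = 11. The square of the distance from P to the centre is 225 + 9 = 234.
By the tangent–radius right angle, tangent length = √(|PO|² − r²) = √113.

√113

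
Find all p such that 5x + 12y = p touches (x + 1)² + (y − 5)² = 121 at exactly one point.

For a tangent, require d(centre, line) = r = 11.
|5·(−1) + 12·5 − p| / √169 = 11
|p − (55)| = 11·13, so p = 198 or p = −88.

p = −88 or p = 198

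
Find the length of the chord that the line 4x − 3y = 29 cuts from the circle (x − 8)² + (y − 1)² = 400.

From the line, y = (−29 + 4x)/3. Substituting:
25x² − 400x − 2000 = 0  ⟹  x² − 16x − 80 = 0
x = 20 or x = −4, giving (20, 17) and (−4, −15).
|(20, 17) − (−4, −15)| = √((24)² + (32)²) = 40.

40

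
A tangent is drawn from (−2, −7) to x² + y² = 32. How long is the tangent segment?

The centre is (0, 0) and r = 4√2. The square of the distance from P to the centre is 4 + 49 = 53.
The tangent meets the radius at right angles, so tangent² = |PO|² − r² = 53 − 32 = 21.

√21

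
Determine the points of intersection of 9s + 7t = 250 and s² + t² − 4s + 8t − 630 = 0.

(13, 19) and (27, 1)

From the line, t = (250 − 9s)/7. Substituting:
130s² − 5200s + 45630 = 0  ⟹  s² − 40s + 351 = 0
s = 27 or s = 13, giving (27, 1) and (13, 19).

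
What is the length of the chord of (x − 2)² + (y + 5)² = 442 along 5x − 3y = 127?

Substitute y = (−127 + 5x)/3:
34x² − 1156x + 8602 = 0  ⟹  x² − 34x + 253 = 0
x = 23 or x = 11, giving (23, −4) and (11, −24).
|(23, −4) − (11, −24)| = √((12)² + (20)²) = 4√34.

4√34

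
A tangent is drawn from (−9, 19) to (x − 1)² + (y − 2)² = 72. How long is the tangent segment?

The centre is (1, 2) and r = 6√2. The square of the distance from P to the centre is 100 + 289 = 389.
Power of the point: PT² = |PO|² − r² = 317, so PT = √317.

√317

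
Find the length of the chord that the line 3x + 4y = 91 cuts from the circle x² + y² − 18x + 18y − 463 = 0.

Substitute y = (91 − 3x)/4:
25x² − 1050x + 7425 = 0  ⟹  x² − 42x + 297 = 0
x = 33 or x = 9, giving (33, −2) and (9, 16).
|(33, −2) − (9, 16)| = √((24)² + (−18)²) = 30.

30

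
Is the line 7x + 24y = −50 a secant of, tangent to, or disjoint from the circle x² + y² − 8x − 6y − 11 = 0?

d² = (7·4 + 24·3 − (−50))²/625 = 36; r² = 36.
Since d² = r², the line is tangent.

tangent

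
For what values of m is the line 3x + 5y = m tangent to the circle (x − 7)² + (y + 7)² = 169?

m = −14 ± 13√34

The line touches the circle iff its distance from (7, −7) is 13:
|3·7 + 5·(−7) − m| / √34 = 13
|m − (−14)| = 13√34.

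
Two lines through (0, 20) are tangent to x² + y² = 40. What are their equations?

3x + y = 20 and 3x − y = −20

A line y − (20) = m(x − (0)) is tangent when its distance from (0, 0) is 2√10:
(0m − (−20))² = 40(m² + 1)
m² − 9 = 0, so m = −3 or m = 3.
Through (0, 20) these give 3x + y = 20 and 3x − y = −20.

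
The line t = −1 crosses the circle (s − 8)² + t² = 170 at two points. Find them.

Substitute t = −1:
s² − 16s − 105 = 0
s = 21 or s = −5, giving (21, −1) and (−5, −1).

(−5, −1) and (21, −1)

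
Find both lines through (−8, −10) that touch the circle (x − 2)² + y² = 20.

2x − y = −6 and x − 2y = 12

Write the tangent as mx − y + (−10 − m·(−8)) = 0 and set its distance from the centre to 2√5:
(10m − (10))² = 20(m² + 1)
2m² − 5m + 2 = 0, so m = 2 or m = 1/2.
With m = 2: 2x − y = −6. With m = 1/2: x − 2y = 12.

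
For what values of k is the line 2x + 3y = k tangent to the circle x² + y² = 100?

For a tangent, require d(centre, line) = r = 10.
|2·0 + 3·0 − k| / √13 = 10
|k| = 10√13.

k = ±10√13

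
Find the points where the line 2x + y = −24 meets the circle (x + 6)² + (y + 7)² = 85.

From the line, y = −2x − 24. Substituting:
5x² + 80x + 240 = 0  ⟹  x² + 16x + 48 = 0
x = −4 or x = −12, giving (−4, −16) and (−12, 0).

(−12, 0) and (−4, −16)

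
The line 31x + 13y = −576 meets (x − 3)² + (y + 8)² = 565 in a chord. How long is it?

Centre (3, −8), r² = 565. Perpendicular distance d from centre to line = |565| / √1130 = 565/√1130.
Chord = 2√(r² − d²) = 2·√(565/2) = √1130.

√1130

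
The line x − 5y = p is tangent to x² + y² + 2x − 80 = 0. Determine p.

p = −1 ± 9√26

Tangency holds when the distance from the centre (−1, 0) to the line equals the radius 9:
|1·(−1) − 5·0 − p| / √26 = 9
|p − (−1)| = 9√26.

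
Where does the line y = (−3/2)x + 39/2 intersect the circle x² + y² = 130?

Substitute y = (39 − 3x)/2:
13x² − 234x + 1001 = 0  ⟹  x² − 18x + 77 = 0
x = 11 or x = 7, giving (11, 3) and (7, 9).

(7, 9) and (11, 3)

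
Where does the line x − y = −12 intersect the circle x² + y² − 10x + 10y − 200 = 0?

(−8, 4) and (−4, 8)

Substitute y = x + 12:
2x² + 24x + 64 = 0  ⟹  x² + 12x + 32 = 0
x = −4 or x = −8, giving (−4, 8) and (−8, 4).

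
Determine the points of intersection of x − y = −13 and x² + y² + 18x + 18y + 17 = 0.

Express y = x + 13 and substitute into the circle:
2x² + 62x + 420 = 0  ⟹  x² + 31x + 210 = 0
x = −10 or x = −21, giving (−10, 3) and (−21, −8).

(−21, −8) and (−10, 3)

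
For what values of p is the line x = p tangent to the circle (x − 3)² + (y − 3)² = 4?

p = 1 or p = 5

The line touches the circle iff its distance from (3, 3) is 2:
|1·3 + 0·3 − p| / √1 = 2
|p − (3)| = 2, so p = 5 or p = 1.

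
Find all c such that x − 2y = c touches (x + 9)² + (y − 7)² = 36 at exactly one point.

c = −23 ± 6√5

The line touches the circle iff its distance from (−9, 7) is 6:
|1·(−9) − 2·7 − c| / √5 = 6
|c − (−23)| = 6√5.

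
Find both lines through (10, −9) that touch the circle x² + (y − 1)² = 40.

Write the tangent as mx − y + (−9 − m·(10)) = 0 and set its distance from the centre to 2√10:
(−10m − (10))² = 40(m² + 1)
3m² + 10m + 3 = 0, so m = −3 or m = −1/3.
With m = −3: 3x + y = 21. With m = −1/3: x + 3y = −17.

3x + y = 21 and x + 3y = −17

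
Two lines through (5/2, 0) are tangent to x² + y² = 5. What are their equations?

A line y − (0) = m(x − (5/2)) is tangent when its distance from (0, 0) is √5:
(−5/2m − (0))² = 5(m² + 1)
m² − 4 = 0, so m = 2 or m = −2.
Through (5/2, 0) these give 2x − y = 5 and 2x + y = 5.

2x − y = 5 and 2x + y = 5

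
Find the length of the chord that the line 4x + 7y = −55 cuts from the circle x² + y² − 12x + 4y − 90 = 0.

2√65

From the line, y = (−55 − 4x)/7. Substituting:
65x² − 260x − 2925 = 0  ⟹  x² − 4x − 45 = 0
x = 9 or x = −5, giving (9, −13) and (−5, −5).
Chord length = distance between (9, −13) and (−5, −5) = √260 = 2√65.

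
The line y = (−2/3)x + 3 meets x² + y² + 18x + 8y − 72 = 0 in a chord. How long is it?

Express y = (9 − 2x)/3 and substitute into the circle:
13x² + 78x − 351 = 0  ⟹  x² + 6x − 27 = 0
x = 3 or x = −9, giving (3, 1) and (−9, 9).
Chord length = distance between (3, 1) and (−9, 9) = √208 = 4√13.

4√13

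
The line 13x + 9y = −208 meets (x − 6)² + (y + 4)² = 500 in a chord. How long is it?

From the line, y = (−208 − 13x)/9. Substituting:
250x² + 3500x − 8000 = 0  ⟹  x² + 14x − 32 = 0
x = 2 or x = −16, giving (2, −26) and (−16, 0).
|(2, −26) − (−16, 0)| = √((18)² + (−26)²) = 10√10.

10√10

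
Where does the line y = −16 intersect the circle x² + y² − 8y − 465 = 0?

(−9, −16) and (9, −16)

Substitute y = −16:
x² − 81 = 0
x = 9 or x = −9, giving (9, −16) and (−9, −16).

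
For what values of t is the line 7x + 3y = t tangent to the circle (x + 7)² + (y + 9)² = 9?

t = −76 ± 3√58

For a tangent, require d(centre, line) = r = 3.
|7·(−7) + 3·(−9) − t| / √58 = 3
|t − (−76)| = 3√58.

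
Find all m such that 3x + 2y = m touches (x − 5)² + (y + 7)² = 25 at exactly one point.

m = 1 ± 5√13

The line touches the circle iff its distance from (5, −7) is 5:
|3·5 + 2·(−7) − m| / √13 = 5
|m − (1)| = 5√13.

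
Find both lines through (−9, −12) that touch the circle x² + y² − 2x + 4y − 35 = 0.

x − 3y = 27 and 3x − y = −15

A line y − (−12) = m(x − (−9)) is tangent when its distance from (1, −2) is 2√10:
[m·(10) − (10)]² = 40(m² + 1)
3m² − 10m + 3 = 0, so m = 1/3 or m = 3.
Through (−9, −12) these give x − 3y = 27 and 3x − y = −15.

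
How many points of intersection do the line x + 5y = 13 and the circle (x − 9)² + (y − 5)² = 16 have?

Substituting the line into the circle gives 26x² − 426x + 1769 = 0.
Discriminant = (−426)² − 4·26·(1769) = −2500 < 0.
No real roots: the line does not meet the circle.

0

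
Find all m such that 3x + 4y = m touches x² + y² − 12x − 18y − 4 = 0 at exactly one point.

Tangency holds when the distance from the centre (6, 9) to the line equals the radius 11:
|3·6 + 4·9 − m| / √25 = 11
|m − (54)| = 11·5, so m = 109 or m = −1.

m = −1 or m = 109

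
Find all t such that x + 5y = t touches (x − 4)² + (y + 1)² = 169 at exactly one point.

t = −1 ± 13√26

Tangency holds when the distance from the centre (4, −1) to the line equals the radius 13:
|1·4 + 5·(−1) − t| / √26 = 13
|t − (−1)| = 13√26.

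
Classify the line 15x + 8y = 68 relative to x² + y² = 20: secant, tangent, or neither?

Substituting the line into the circle gives 289x² − 2040x + 3344 = 0.
Δ = 4161600 − 3865664 = 295936.
Two real roots: the line is a secant.

secant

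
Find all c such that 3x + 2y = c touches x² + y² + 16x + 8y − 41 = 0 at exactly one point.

Tangency holds when the distance from the centre (−8, −4) to the line equals the radius 11:
|3·(−8) + 2·(−4) − c| / √13 = 11
|c − (−32)| = 11√13.

c = −32 ± 11√13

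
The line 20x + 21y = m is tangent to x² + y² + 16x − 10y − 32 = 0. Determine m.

m = −374 or m = 264

For a tangent, require d(centre, line) = r = 11.
|20·(−8) + 21·5 − m| / √841 = 11
|m − (−55)| = 11·29, so m = 264 or m = −374.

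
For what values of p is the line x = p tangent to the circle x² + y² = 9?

p = −3 or p = 3

For a tangent, require d(centre, line) = r = 3.
|1·0 + 0·0 − p| / √1 = 3
|p| = 3, so p = 3 or p = −3.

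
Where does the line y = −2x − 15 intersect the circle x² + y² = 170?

(−11, 7) and (−1, −13)

Substitute y = −2x − 15:
5x² + 60x + 55 = 0  ⟹  x² + 12x + 11 = 0
x = −1 or x = −11, giving (−1, −13) and (−11, 7).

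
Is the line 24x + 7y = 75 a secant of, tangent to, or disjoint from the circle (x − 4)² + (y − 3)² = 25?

secant

Substituting the line into the circle gives 625x² − 2984x + 2475 = 0.
Δ = 8904256 − 6187500 = 2716756.
Two real roots: the line is a secant.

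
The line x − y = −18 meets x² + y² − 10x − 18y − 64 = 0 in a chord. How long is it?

Centre (5, 9), r² = 170. Perpendicular distance d from centre to line = |14| / √2 = 14/√2.
Half the chord is √(r² − d²) = √(72), so the full chord is 12√2.

12√2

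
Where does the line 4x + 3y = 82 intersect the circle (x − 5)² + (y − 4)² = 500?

Express y = (82 − 4x)/3 and substitute into the circle:
25x² − 650x + 625 = 0  ⟹  x² − 26x + 25 = 0
x = 25 or x = 1, giving (25, −6) and (1, 26).

(1, 26) and (25, −6)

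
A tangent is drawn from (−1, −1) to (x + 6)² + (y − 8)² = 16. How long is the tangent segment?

3√10

The centre is (−6, 8) and r = 4. The square of the distance from P to the centre is 25 + 81 = 106.
The tangent meets the radius at right angles, so tangent² = |PO|² − r² = 106 − 16 = 90.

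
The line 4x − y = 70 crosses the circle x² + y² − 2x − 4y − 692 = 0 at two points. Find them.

(12, −22) and (22, 18)

From the line, y = 4x − 70. Substituting:
17x² − 578x + 4488 = 0  ⟹  x² − 34x + 264 = 0
x = 22 or x = 12, giving (22, 18) and (12, −22).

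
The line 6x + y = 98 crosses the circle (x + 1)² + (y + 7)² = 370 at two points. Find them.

(16, 2) and (18, −10)

Substitute y = −6x + 98:
37x² − 1258x + 10656 = 0  ⟹  x² − 34x + 288 = 0
x = 18 or x = 16, giving (18, −10) and (16, 2).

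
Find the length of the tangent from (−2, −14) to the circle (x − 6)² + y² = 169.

Centre (6, 0), r² = 169. |PO|² = (−8)² + (−14)² = 260.
The tangent meets the radius at right angles, so tangent² = |PO|² − r² = 260 − 169 = 91.

√91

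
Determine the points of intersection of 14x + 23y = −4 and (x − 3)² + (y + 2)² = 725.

Substitute y = (−4 − 14x)/23:
725x² − 4350x − 377000 = 0  ⟹  x² − 6x − 520 = 0
x = 26 or x = −20, giving (26, −16) and (−20, 12).

(−20, 12) and (26, −16)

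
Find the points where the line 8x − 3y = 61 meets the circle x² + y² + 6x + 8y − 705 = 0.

(−4, −31) and (14, 17)

Express y = (−61 + 8x)/3 and substitute into the circle:
73x² − 730x − 4088 = 0  ⟹  x² − 10x − 56 = 0
x = 14 or x = −4, giving (14, 17) and (−4, −31).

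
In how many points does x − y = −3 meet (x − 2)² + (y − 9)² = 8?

Substituting the line into the circle gives 2x² − 16x + 32 = 0.
Δ = 256 − 256 = 0.
A repeated root: the line is tangent.

1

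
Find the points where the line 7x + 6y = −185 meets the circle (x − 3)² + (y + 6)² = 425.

Express y = (−185 − 7x)/6 and substitute into the circle:
85x² + 1870x + 7225 = 0  ⟹  x² + 22x + 85 = 0
x = −5 or x = −17, giving (−5, −25) and (−17, −11).

(−17, −11) and (−5, −25)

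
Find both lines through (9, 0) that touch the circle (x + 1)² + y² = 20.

x − 2y = 9 and x + 2y = 9

A line y − (0) = m(x − (9)) is tangent when its distance from (−1, 0) is 2√5:
(−10m − (0))² = 20(m² + 1)
4m² − 1 = 0, so m = 1/2 or m = −1/2.
With m = 1/2: x − 2y = 9. With m = −1/2: x + 2y = 9.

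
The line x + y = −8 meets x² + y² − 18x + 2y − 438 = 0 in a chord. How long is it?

Centre (9, −1), r² = 520. Perpendicular distance d from centre to line = |16| / √2 = 16/√2.
Chord = 2√(r² − d²) = 2·√(392) = 28√2.

28√2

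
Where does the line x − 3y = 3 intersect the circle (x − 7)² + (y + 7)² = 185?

Express y = (−3 + x)/3 and substitute into the circle:
10x² − 90x − 900 = 0  ⟹  x² − 9x − 90 = 0
x = 15 or x = −6, giving (15, 4) and (−6, −3).

(−6, −3) and (15, 4)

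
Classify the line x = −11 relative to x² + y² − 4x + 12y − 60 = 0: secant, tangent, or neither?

d² = (1·2 + 0·(−6) − (−11))² = 169; r² = 100.
Since d² > r², the line lies outside the circle.

neither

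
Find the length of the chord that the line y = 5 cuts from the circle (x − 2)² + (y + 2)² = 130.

18

Substitute y = 5:
x² − 4x − 77 = 0
x = 11 or x = −7, giving (11, 5) and (−7, 5).
Chord length = distance between (11, 5) and (−7, 5) = √324 = 18.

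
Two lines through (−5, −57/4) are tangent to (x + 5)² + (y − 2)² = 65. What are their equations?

Write the tangent as mx − y + (−57/4 − m·(−5)) = 0 and set its distance from the centre to √65:
(0m − (65/4))² = 65(m² + 1)
16m² − 49 = 0, so m = 7/4 or m = −7/4.
With m = 7/4: 7x − 4y = 22. With m = −7/4: 7x + 4y = −92.

7x − 4y = 22 and 7x + 4y = −92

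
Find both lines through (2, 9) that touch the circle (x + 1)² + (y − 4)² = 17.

Let a tangent through (2, 9) have slope m. Its distance from (−1, 4) must equal √17:
(−3m − (−5))² = 17(m² + 1)
4m² + 15m − 4 = 0, so m = 1/4 or m = −4.
Through (2, 9) these give x − 4y = −34 and 4x + y = 17.

x − 4y = −34 and 4x + y = 17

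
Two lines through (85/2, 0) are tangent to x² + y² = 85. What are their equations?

A line y − (0) = m(x − (85/2)) is tangent when its distance from (0, 0) is √85:
(−85/2m − (0))² = 85(m² + 1)
81m² − 4 = 0, so m = −2/9 or m = 2/9.
Through (85/2, 0) these give 2x + 9y = 85 and 2x − 9y = 85.

2x + 9y = 85 and 2x − 9y = 85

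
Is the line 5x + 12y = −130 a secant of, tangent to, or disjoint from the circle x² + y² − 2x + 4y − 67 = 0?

disjoint

Substituting the line into the circle gives 169x² + 772x + 1012 = 0.
Δ = 595984 − 684112 = −88128.
No real roots: the line does not meet the circle.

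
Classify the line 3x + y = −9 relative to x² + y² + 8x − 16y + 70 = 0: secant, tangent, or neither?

Substituting the line into the circle gives 10x² + 110x + 295 = 0.
Δ = 12100 − 11800 = 300.
Two real roots: the line is a secant.

secant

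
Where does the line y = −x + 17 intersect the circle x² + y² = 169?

(5, 12) and (12, 5)

Express y = −x + 17 and substitute into the circle:
2x² − 34x + 120 = 0  ⟹  x² − 17x + 60 = 0
x = 12 or x = 5, giving (12, 5) and (5, 12).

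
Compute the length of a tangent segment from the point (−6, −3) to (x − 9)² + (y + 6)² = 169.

√65

Centre (9, −6), r² = 169. |PO|² = (−15)² + (3)² = 234.
By the tangent–radius right angle, tangent length = √(|PO|² − r²) = √65.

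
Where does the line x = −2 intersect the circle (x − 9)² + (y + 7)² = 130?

The line gives x = −2. Substituting into the circle:
y² + 14y + 40 = 0
y = −4 or y = −10, giving (−2, −4) and (−2, −10).

(−2, −10) and (−2, −4)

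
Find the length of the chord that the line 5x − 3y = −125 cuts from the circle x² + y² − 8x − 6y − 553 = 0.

2√34

Substitute y = (125 + 5x)/3:
34x² + 1088x + 8398 = 0  ⟹  x² + 32x + 247 = 0
x = −13 or x = −19, giving (−13, 20) and (−19, 10).
|(−13, 20) − (−19, 10)| = √((6)² + (10)²) = 2√34.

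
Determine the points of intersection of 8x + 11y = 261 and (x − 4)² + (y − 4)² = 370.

(1, 23) and (23, 7)

Substitute y = (261 − 8x)/11:
185x² − 4440x + 4255 = 0  ⟹  x² − 24x + 23 = 0
x = 23 or x = 1, giving (23, 7) and (1, 23).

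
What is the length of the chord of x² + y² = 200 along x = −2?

The line gives x = −2. Substituting into the circle:
y² − 196 = 0
y = 14 or y = −14, giving (−2, 14) and (−2, −14).
Chord length = distance between (−2, 14) and (−2, −14) = √784 = 28.

28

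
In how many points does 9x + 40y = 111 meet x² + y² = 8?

d² = (9·0 + 40·0 − (111))²/1681 = 12321/1681; r² = 8.
Since d² < r², the line cuts the circle twice.

2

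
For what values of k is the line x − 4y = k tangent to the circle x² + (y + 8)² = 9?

For a tangent, require d(centre, line) = r = 3.
|1·0 − 4·(−8) − k| / √17 = 3
|k − (32)| = 3√17.

k = 32 ± 3√17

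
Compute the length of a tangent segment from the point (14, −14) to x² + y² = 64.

2√82

With centre O = (0, 0), |OP|² = 392 and r² = 64.
By the tangent–radius right angle, tangent length = √(|PO|² − r²) = √328 = 2√82.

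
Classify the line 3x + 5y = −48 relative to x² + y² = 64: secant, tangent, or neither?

Substituting the line into the circle gives 34x² + 288x + 704 = 0.
Discriminant = (288)² − 4·34·(704) = −12800 < 0.
No real roots: the line does not meet the circle.

neither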